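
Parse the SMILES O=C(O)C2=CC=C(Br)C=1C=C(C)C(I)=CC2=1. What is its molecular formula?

C12H8BrIO2

Walk through each heavy atom and fill implicit hydrogens from standard valence (C 4, N 3, O 2, S 2, halogen 1):
  atom 1: O, bond orders sum to 2 (valence 2) → 0 H
  atom 2: C, bond orders sum to 4 (valence 4) → 0 H
  atom 3: O, bond orders sum to 1 (valence 2) → 1 H
  atom 4: C, bond orders sum to 4 (valence 4) → 0 H
  atom 5: C, bond orders sum to 3 (valence 4) → 1 H
  atom 6: C, bond orders sum to 3 (valence 4) → 1 H
  atom 7: C, bond orders sum to 4 (valence 4) → 0 H
  atom 8: Br (halogen, monovalent) → 0 H
  atom 9: C, bond orders sum to 4 (valence 4) → 0 H
  atom 10: C, bond orders sum to 3 (valence 4) → 1 H
  atom 11: C, bond orders sum to 4 (valence 4) → 0 H
  atom 12: C, bond orders sum to 1 (valence 4) → 3 H
  atom 13: C, bond orders sum to 4 (valence 4) → 0 H
  atom 14: I (halogen, monovalent) → 0 H
  atom 15: C, bond orders sum to 3 (valence 4) → 1 H
  atom 16: C, bond orders sum to 4 (valence 4) → 0 H
Totals → C:12, H:8, Br:1, I:1, O:2.
In Hill order: C12H8BrIO2.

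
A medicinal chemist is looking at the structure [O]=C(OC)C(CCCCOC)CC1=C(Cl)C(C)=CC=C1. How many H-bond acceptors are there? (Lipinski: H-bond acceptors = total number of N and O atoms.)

3

N atoms: 0; O atoms: 3.
Lipinski HBA = 0 + 3 = 3.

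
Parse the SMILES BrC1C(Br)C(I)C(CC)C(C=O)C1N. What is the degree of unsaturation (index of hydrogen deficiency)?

2

Molecular formula: C9H14Br2INO.
DoU = (2C + 2 + N − H − X) / 2, where X is the halogen count and O/S are ignored.
    = (2·9 + 2 + 1 − 14 − 3) / 2 = 4 / 2 = 2.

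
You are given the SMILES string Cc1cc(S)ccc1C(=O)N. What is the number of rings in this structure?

In SMILES, each pair of matching ring-closure digits denotes one ring-closing bond; the number of such bonds equals the number of independent rings.
Ring-closure bonds here: 1.

1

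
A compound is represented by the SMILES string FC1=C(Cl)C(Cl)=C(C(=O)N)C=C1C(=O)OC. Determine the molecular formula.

Walk through each heavy atom and fill implicit hydrogens from standard valence (C 4, N 3, O 2, S 2, halogen 1):
  atom 1: F (halogen, monovalent) → 0 H
  atom 2: C, bond orders sum to 4 (valence 4) → 0 H
  atom 3: C, bond orders sum to 4 (valence 4) → 0 H
  atom 4: Cl (halogen, monovalent) → 0 H
  atom 5: C, bond orders sum to 4 (valence 4) → 0 H
  atom 6: Cl (halogen, monovalent) → 0 H
  atom 7: C, bond orders sum to 4 (valence 4) → 0 H
  atom 8: C, bond orders sum to 4 (valence 4) → 0 H
  atom 9: O, bond orders sum to 2 (valence 2) → 0 H
  atom 10: N, bond orders sum to 1 (valence 3) → 2 H
  atom 11: C, bond orders sum to 3 (valence 4) → 1 H
  atom 12: C, bond orders sum to 4 (valence 4) → 0 H
  atom 13: C, bond orders sum to 4 (valence 4) → 0 H
  atom 14: O, bond orders sum to 2 (valence 2) → 0 H
  atom 15: O, bond orders sum to 2 (valence 2) → 0 H
  atom 16: C, bond orders sum to 1 (valence 4) → 3 H
Totals → C:9, H:6, Cl:2, F:1, N:1, O:3.
In Hill order: C9H6Cl2FNO3.

C9H6Cl2FNO3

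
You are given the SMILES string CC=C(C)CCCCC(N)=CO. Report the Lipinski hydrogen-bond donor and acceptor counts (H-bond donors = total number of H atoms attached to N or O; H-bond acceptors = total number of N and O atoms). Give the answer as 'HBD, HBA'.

Donors: find every N or O and count the H atoms it carries.
  atom 10 (N): bond orders sum to 1 → 2 H
  atom 12 (O): bond orders sum to 1 → 1 H
Lipinski HBD = 3.
Acceptors: N atoms = 1, O atoms = 1 → HBA = 2.

3, 2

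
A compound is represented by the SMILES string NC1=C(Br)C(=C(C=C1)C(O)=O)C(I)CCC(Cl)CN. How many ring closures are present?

In SMILES, each pair of matching ring-closure digits denotes one ring-closing bond; the number of such bonds equals the number of independent rings.
Ring-closure bonds here: 1.

1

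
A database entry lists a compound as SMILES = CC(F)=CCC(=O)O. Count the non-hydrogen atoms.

Every atom symbol written in the SMILES (organic subset) is one heavy atom; implicit H are not written.
Heavy atoms by element → C:5, F:1, O:2.
Total: 8.

8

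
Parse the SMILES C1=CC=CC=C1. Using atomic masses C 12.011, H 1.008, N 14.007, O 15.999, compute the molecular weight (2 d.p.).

78.11 g/mol

First, the molecular formula is C6H6 (counting implicit H from valence).
  C: 6 × 12.011 = 72.066
  H: 6 × 1.008 = 6.048
Sum: 6×12.011 + 6×1.008 = 78.114 → 78.11 g/mol.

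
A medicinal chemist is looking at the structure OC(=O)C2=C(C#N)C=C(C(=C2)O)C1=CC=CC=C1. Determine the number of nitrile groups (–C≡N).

The nitrile motif appears at heavy-atom position 6 in the SMILES.
Other groups present: 1 carboxylic acid, 1 hydroxyl.
Nitrile count: 1.

1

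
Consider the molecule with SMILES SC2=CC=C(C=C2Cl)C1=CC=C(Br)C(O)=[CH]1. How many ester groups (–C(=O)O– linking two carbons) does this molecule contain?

0

Scan the SMILES for the ester motif — none present.
Groups that are present: 1 hydroxyl, 1 thiol.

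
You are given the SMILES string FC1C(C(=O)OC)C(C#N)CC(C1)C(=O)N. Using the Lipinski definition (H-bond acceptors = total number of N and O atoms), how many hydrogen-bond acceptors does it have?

5

N atoms: 2; O atoms: 3.
Lipinski HBA = 2 + 3 = 5.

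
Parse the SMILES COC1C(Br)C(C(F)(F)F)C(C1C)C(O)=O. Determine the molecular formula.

C9H12BrF3O3

Walk through each heavy atom and fill implicit hydrogens from standard valence (C 4, N 3, O 2, S 2, halogen 1):
  atom 1: C, bond orders sum to 1 (valence 4) → 3 H
  atom 2: O, bond orders sum to 2 (valence 2) → 0 H
  atom 3: C, bond orders sum to 3 (valence 4) → 1 H
  atom 4: C, bond orders sum to 3 (valence 4) → 1 H
  atom 5: Br (halogen, monovalent) → 0 H
  atom 6: C, bond orders sum to 3 (valence 4) → 1 H
  atom 7: C, bond orders sum to 4 (valence 4) → 0 H
  atom 8: F (halogen, monovalent) → 0 H
  atom 9: F (halogen, monovalent) → 0 H
  atom 10: F (halogen, monovalent) → 0 H
  atom 11: C, bond orders sum to 3 (valence 4) → 1 H
  atom 12: C, bond orders sum to 3 (valence 4) → 1 H
  atom 13: C, bond orders sum to 1 (valence 4) → 3 H
  atom 14: C, bond orders sum to 4 (valence 4) → 0 H
  atom 15: O, bond orders sum to 1 (valence 2) → 1 H
  atom 16: O, bond orders sum to 2 (valence 2) → 0 H
Totals → C:9, H:12, Br:1, F:3, O:3.
In Hill order: C9H12BrF3O3.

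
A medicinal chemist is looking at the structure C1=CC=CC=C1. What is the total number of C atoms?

Count every carbon token in the SMILES (each C, including those in ring-closure positions and inside branches).
Carbon count: 6.

6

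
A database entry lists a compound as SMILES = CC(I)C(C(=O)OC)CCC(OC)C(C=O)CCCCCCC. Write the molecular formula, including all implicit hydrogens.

C18H33IO4

Walk through each heavy atom and fill implicit hydrogens from standard valence (C 4, N 3, O 2, S 2, halogen 1):
  atom 1: C, bond orders sum to 1 (valence 4) → 3 H
  atom 2: C, bond orders sum to 3 (valence 4) → 1 H
  atom 3: I (halogen, monovalent) → 0 H
  atom 4: C, bond orders sum to 3 (valence 4) → 1 H
  atom 5: C, bond orders sum to 4 (valence 4) → 0 H
  atom 6: O, bond orders sum to 2 (valence 2) → 0 H
  atom 7: O, bond orders sum to 2 (valence 2) → 0 H
  atom 8: C, bond orders sum to 1 (valence 4) → 3 H
  atom 9: C, bond orders sum to 2 (valence 4) → 2 H
  atom 10: C, bond orders sum to 2 (valence 4) → 2 H
  atom 11: C, bond orders sum to 3 (valence 4) → 1 H
  atom 12: O, bond orders sum to 2 (valence 2) → 0 H
  atom 13: C, bond orders sum to 1 (valence 4) → 3 H
  atom 14: C, bond orders sum to 3 (valence 4) → 1 H
  atom 15: C, bond orders sum to 3 (valence 4) → 1 H
  atom 16: O, bond orders sum to 2 (valence 2) → 0 H
  atom 17: C, bond orders sum to 2 (valence 4) → 2 H
  atom 18: C, bond orders sum to 2 (valence 4) → 2 H
  atom 19: C, bond orders sum to 2 (valence 4) → 2 H
  atom 20: C, bond orders sum to 2 (valence 4) → 2 H
  atom 21: C, bond orders sum to 2 (valence 4) → 2 H
  atom 22: C, bond orders sum to 2 (valence 4) → 2 H
  atom 23: C, bond orders sum to 1 (valence 4) → 3 H
Totals → C:18, H:33, I:1, O:4.
In Hill order: C18H33IO4.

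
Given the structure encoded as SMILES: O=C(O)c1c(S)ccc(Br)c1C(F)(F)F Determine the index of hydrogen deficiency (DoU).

Molecular formula: C8H4BrF3O2S.
DoU = (2C + 2 + N − H − X) / 2, where X is the halogen count and O/S are ignored.
    = (2·8 + 2 + 0 − 4 − 4) / 2 = 10 / 2 = 5.

5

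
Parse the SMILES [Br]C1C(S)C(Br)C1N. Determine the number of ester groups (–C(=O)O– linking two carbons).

Scan the SMILES for the ester motif — none present.
Groups that are present: 1 primary amine, 1 thiol.

0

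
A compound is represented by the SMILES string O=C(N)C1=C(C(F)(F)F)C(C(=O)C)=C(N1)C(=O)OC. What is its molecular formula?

Walk through each heavy atom and fill implicit hydrogens from standard valence (C 4, N 3, O 2, S 2, halogen 1):
  atom 1: O, bond orders sum to 2 (valence 2) → 0 H
  atom 2: C, bond orders sum to 4 (valence 4) → 0 H
  atom 3: N, bond orders sum to 1 (valence 3) → 2 H
  atom 4: C, bond orders sum to 4 (valence 4) → 0 H
  atom 5: C, bond orders sum to 4 (valence 4) → 0 H
  atom 6: C, bond orders sum to 4 (valence 4) → 0 H
  atom 7: F (halogen, monovalent) → 0 H
  atom 8: F (halogen, monovalent) → 0 H
  atom 9: F (halogen, monovalent) → 0 H
  atom 10: C, bond orders sum to 4 (valence 4) → 0 H
  atom 11: C, bond orders sum to 4 (valence 4) → 0 H
  atom 12: O, bond orders sum to 2 (valence 2) → 0 H
  atom 13: C, bond orders sum to 1 (valence 4) → 3 H
  atom 14: C, bond orders sum to 4 (valence 4) → 0 H
  atom 15: N, bond orders sum to 2 (valence 3) → 1 H
  atom 16: C, bond orders sum to 4 (valence 4) → 0 H
  atom 17: O, bond orders sum to 2 (valence 2) → 0 H
  atom 18: O, bond orders sum to 2 (valence 2) → 0 H
  atom 19: C, bond orders sum to 1 (valence 4) → 3 H
Totals → C:10, H:9, F:3, N:2, O:4.
In Hill order: C10H9F3N2O4.

C10H9F3N2O4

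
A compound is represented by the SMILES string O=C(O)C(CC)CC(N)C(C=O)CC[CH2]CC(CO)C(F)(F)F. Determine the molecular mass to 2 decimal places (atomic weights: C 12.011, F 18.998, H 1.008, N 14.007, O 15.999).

341.37 g/mol

First, the molecular formula is C15H26F3NO4 (counting implicit H from valence).
  C: 15 × 12.011 = 180.165
  F: 3 × 18.998 = 56.994
  H: 26 × 1.008 = 26.208
  N: 1 × 14.007 = 14.007
  O: 4 × 15.999 = 63.996
Sum: 15×12.011 + 3×18.998 + 26×1.008 + 1×14.007 + 4×15.999 = 341.370 → 341.37 g/mol.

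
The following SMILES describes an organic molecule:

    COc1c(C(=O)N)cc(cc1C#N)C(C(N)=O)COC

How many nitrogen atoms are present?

3

Scan the SMILES for N atoms (remember two-letter symbols like Cl and Br are single atoms).
Nitrogen count: 3.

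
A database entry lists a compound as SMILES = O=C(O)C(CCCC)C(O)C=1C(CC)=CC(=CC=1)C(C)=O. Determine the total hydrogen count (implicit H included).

Walk through each heavy atom and fill implicit hydrogens from standard valence (C 4, N 3, O 2, S 2, halogen 1):
  atom 1: O, bond orders sum to 2 (valence 2) → 0 H
  atom 2: C, bond orders sum to 4 (valence 4) → 0 H
  atom 3: O, bond orders sum to 1 (valence 2) → 1 H
  atom 4: C, bond orders sum to 3 (valence 4) → 1 H
  atom 5: C, bond orders sum to 2 (valence 4) → 2 H
  atom 6: C, bond orders sum to 2 (valence 4) → 2 H
  atom 7: C, bond orders sum to 2 (valence 4) → 2 H
  atom 8: C, bond orders sum to 1 (valence 4) → 3 H
  atom 9: C, bond orders sum to 3 (valence 4) → 1 H
  atom 10: O, bond orders sum to 1 (valence 2) → 1 H
  atom 11: C, bond orders sum to 4 (valence 4) → 0 H
  atom 12: C, bond orders sum to 4 (valence 4) → 0 H
  atom 13: C, bond orders sum to 2 (valence 4) → 2 H
  atom 14: C, bond orders sum to 1 (valence 4) → 3 H
  atom 15: C, bond orders sum to 3 (valence 4) → 1 H
  atom 16: C, bond orders sum to 4 (valence 4) → 0 H
  atom 17: C, bond orders sum to 3 (valence 4) → 1 H
  atom 18: C, bond orders sum to 3 (valence 4) → 1 H
  atom 19: C, bond orders sum to 4 (valence 4) → 0 H
  atom 20: C, bond orders sum to 1 (valence 4) → 3 H
  atom 21: O, bond orders sum to 2 (valence 2) → 0 H
Total hydrogens: 24.

24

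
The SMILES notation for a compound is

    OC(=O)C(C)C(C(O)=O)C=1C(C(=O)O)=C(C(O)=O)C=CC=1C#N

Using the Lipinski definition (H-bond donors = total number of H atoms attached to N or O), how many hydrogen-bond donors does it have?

4

Donors: find every N or O and count the H atoms it carries.
  atom 1 (O): bond orders sum to 1 → 1 H
  atom 3 (O): bond orders sum to 2 → 0 H
  atom 8 (O): bond orders sum to 1 → 1 H
  atom 9 (O): bond orders sum to 2 → 0 H
  atom 13 (O): bond orders sum to 2 → 0 H
  atom 14 (O): bond orders sum to 1 → 1 H
  atom 17 (O): bond orders sum to 1 → 1 H
  atom 18 (O): bond orders sum to 2 → 0 H
  atom 23 (N): bond orders sum to 3 → 0 H
Lipinski HBD = 4.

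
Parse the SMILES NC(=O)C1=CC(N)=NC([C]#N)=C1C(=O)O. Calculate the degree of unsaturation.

Molecular formula: C8H6N4O3.
DoU = (2C + 2 + N − H − X) / 2, where X is the halogen count and O/S are ignored.
    = (2·8 + 2 + 4 − 6 − 0) / 2 = 16 / 2 = 8.

8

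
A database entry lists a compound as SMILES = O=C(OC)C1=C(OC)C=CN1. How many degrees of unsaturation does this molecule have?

4

Degree of unsaturation = (number of rings) + (number of π bonds).
Ring closures in the SMILES: 1.
π bonds: 3 double bonds (each 1 DoU) → 3 DoU from unsaturation.
Total DoU = 1 + 3 = 4.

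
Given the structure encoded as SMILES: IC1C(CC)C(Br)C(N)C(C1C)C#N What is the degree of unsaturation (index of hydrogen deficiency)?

Molecular formula: C10H16BrIN2.
DoU = (2C + 2 + N − H − X) / 2, where X is the halogen count and O/S are ignored.
    = (2·10 + 2 + 2 − 16 − 2) / 2 = 6 / 2 = 3.

3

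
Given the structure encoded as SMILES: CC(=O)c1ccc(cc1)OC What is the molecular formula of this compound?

C9H10O2

Walk through each heavy atom and fill implicit hydrogens from standard valence (C 4, N 3, O 2, S 2, halogen 1); for lowercase aromatic atoms, an aromatic c carries 1 H when it has two neighbours and 0 H with three, and aromatic n carries 0 H:
  atom 1: C, bond orders sum to 1 (valence 4) → 3 H
  atom 2: C, bond orders sum to 4 (valence 4) → 0 H
  atom 3: O, bond orders sum to 2 (valence 2) → 0 H
  atom 4: aromatic c, 3 neighbours → 0 H
  atom 5: aromatic c, 2 neighbours → 1 H
  atom 6: aromatic c, 2 neighbours → 1 H
  atom 7: aromatic c, 3 neighbours → 0 H
  atom 8: aromatic c, 2 neighbours → 1 H
  atom 9: aromatic c, 2 neighbours → 1 H
  atom 10: O, bond orders sum to 2 (valence 2) → 0 H
  atom 11: C, bond orders sum to 1 (valence 4) → 3 H
Totals → C:9, H:10, O:2.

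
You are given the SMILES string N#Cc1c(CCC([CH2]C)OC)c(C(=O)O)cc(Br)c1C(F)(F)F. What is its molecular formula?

Walk through each heavy atom and fill implicit hydrogens from standard valence (C 4, N 3, O 2, S 2, halogen 1); for lowercase aromatic atoms, an aromatic c carries 1 H when it has two neighbours and 0 H with three, and aromatic n carries 0 H:
  atom 1: N, bond orders sum to 3 (valence 3) → 0 H
  atom 2: C, bond orders sum to 4 (valence 4) → 0 H
  atom 3: aromatic c, 3 neighbours → 0 H
  atom 4: aromatic c, 3 neighbours → 0 H
  atom 5: C, bond orders sum to 2 (valence 4) → 2 H
  atom 6: C, bond orders sum to 2 (valence 4) → 2 H
  atom 7: C, bond orders sum to 3 (valence 4) → 1 H
  atom 8: C with explicit H count 2
  atom 9: C, bond orders sum to 1 (valence 4) → 3 H
  atom 10: O, bond orders sum to 2 (valence 2) → 0 H
  atom 11: C, bond orders sum to 1 (valence 4) → 3 H
  atom 12: aromatic c, 3 neighbours → 0 H
  atom 13: C, bond orders sum to 4 (valence 4) → 0 H
  atom 14: O, bond orders sum to 2 (valence 2) → 0 H
  atom 15: O, bond orders sum to 1 (valence 2) → 1 H
  atom 16: aromatic c, 2 neighbours → 1 H
  atom 17: aromatic c, 3 neighbours → 0 H
  atom 18: Br (halogen, monovalent) → 0 H
  atom 19: aromatic c, 3 neighbours → 0 H
  atom 20: C, bond orders sum to 4 (valence 4) → 0 H
  atom 21: F (halogen, monovalent) → 0 H
  atom 22: F (halogen, monovalent) → 0 H
  atom 23: F (halogen, monovalent) → 0 H
Totals → C:15, H:15, Br:1, F:3, N:1, O:3.
In Hill order: C15H15BrF3NO3.

C15H15BrF3NO3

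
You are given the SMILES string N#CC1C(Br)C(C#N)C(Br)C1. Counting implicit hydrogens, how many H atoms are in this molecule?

Walk through each heavy atom and fill implicit hydrogens from standard valence (C 4, N 3, O 2, S 2, halogen 1):
  atom 1: N, bond orders sum to 3 (valence 3) → 0 H
  atom 2: C, bond orders sum to 4 (valence 4) → 0 H
  atom 3: C, bond orders sum to 3 (valence 4) → 1 H
  atom 4: C, bond orders sum to 3 (valence 4) → 1 H
  atom 5: Br (halogen, monovalent) → 0 H
  atom 6: C, bond orders sum to 3 (valence 4) → 1 H
  atom 7: C, bond orders sum to 4 (valence 4) → 0 H
  atom 8: N, bond orders sum to 3 (valence 3) → 0 H
  atom 9: C, bond orders sum to 3 (valence 4) → 1 H
  atom 10: Br (halogen, monovalent) → 0 H
  atom 11: C, bond orders sum to 2 (valence 4) → 2 H
Total hydrogens: 6.

6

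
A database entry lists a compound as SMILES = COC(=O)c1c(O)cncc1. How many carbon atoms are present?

7

Count every carbon token in the SMILES (each C, including those in ring-closure positions and inside branches).
Carbon count: 7.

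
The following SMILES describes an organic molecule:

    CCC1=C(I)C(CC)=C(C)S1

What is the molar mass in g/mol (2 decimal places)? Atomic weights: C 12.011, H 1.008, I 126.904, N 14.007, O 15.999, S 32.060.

First, the molecular formula is C9H13IS (counting implicit H from valence).
  C: 9 × 12.011 = 108.099
  H: 13 × 1.008 = 13.104
  I: 1 × 126.904 = 126.904
  S: 1 × 32.060 = 32.060
Sum: 9×12.011 + 13×1.008 + 1×126.904 + 1×32.060 = 280.167 → 280.17 g/mol.

280.17 g/mol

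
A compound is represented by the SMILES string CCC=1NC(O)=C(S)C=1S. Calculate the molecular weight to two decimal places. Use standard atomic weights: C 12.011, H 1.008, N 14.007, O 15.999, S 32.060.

First, the molecular formula is C6H9NOS2 (counting implicit H from valence).
  C: 6 × 12.011 = 72.066
  H: 9 × 1.008 = 9.072
  N: 1 × 14.007 = 14.007
  O: 1 × 15.999 = 15.999
  S: 2 × 32.060 = 64.120
Sum: 6×12.011 + 9×1.008 + 1×14.007 + 1×15.999 + 2×32.060 = 175.264 → 175.26 g/mol.

175.26 g/mol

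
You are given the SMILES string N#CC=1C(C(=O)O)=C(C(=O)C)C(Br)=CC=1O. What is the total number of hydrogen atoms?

Walk through each heavy atom and fill implicit hydrogens from standard valence (C 4, N 3, O 2, S 2, halogen 1):
  atom 1: N, bond orders sum to 3 (valence 3) → 0 H
  atom 2: C, bond orders sum to 4 (valence 4) → 0 H
  atom 3: C, bond orders sum to 4 (valence 4) → 0 H
  atom 4: C, bond orders sum to 4 (valence 4) → 0 H
  atom 5: C, bond orders sum to 4 (valence 4) → 0 H
  atom 6: O, bond orders sum to 2 (valence 2) → 0 H
  atom 7: O, bond orders sum to 1 (valence 2) → 1 H
  atom 8: C, bond orders sum to 4 (valence 4) → 0 H
  atom 9: C, bond orders sum to 4 (valence 4) → 0 H
  atom 10: O, bond orders sum to 2 (valence 2) → 0 H
  atom 11: C, bond orders sum to 1 (valence 4) → 3 H
  atom 12: C, bond orders sum to 4 (valence 4) → 0 H
  atom 13: Br (halogen, monovalent) → 0 H
  atom 14: C, bond orders sum to 3 (valence 4) → 1 H
  atom 15: C, bond orders sum to 4 (valence 4) → 0 H
  atom 16: O, bond orders sum to 1 (valence 2) → 1 H
Total hydrogens: 6.

6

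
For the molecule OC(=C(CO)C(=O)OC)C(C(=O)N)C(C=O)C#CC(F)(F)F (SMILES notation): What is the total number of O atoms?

Scan the SMILES for O atoms (remember two-letter symbols like Cl and Br are single atoms).
Oxygen count: 6.

6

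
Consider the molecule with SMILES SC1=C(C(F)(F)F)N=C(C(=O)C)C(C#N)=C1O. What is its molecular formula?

Walk through each heavy atom and fill implicit hydrogens from standard valence (C 4, N 3, O 2, S 2, halogen 1):
  atom 1: S, bond orders sum to 1 (valence 2) → 1 H
  atom 2: C, bond orders sum to 4 (valence 4) → 0 H
  atom 3: C, bond orders sum to 4 (valence 4) → 0 H
  atom 4: C, bond orders sum to 4 (valence 4) → 0 H
  atom 5: F (halogen, monovalent) → 0 H
  atom 6: F (halogen, monovalent) → 0 H
  atom 7: F (halogen, monovalent) → 0 H
  atom 8: N, bond orders sum to 3 (valence 3) → 0 H
  atom 9: C, bond orders sum to 4 (valence 4) → 0 H
  atom 10: C, bond orders sum to 4 (valence 4) → 0 H
  atom 11: O, bond orders sum to 2 (valence 2) → 0 H
  atom 12: C, bond orders sum to 1 (valence 4) → 3 H
  atom 13: C, bond orders sum to 4 (valence 4) → 0 H
  atom 14: C, bond orders sum to 4 (valence 4) → 0 H
  atom 15: N, bond orders sum to 3 (valence 3) → 0 H
  atom 16: C, bond orders sum to 4 (valence 4) → 0 H
  atom 17: O, bond orders sum to 1 (valence 2) → 1 H
Totals → C:9, H:5, F:3, N:2, O:2, S:1.

C9H5F3N2O2S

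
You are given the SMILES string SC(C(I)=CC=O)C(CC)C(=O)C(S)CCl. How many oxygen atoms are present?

2

Scan the SMILES for O atoms (remember two-letter symbols like Cl and Br are single atoms).
Oxygen count: 2.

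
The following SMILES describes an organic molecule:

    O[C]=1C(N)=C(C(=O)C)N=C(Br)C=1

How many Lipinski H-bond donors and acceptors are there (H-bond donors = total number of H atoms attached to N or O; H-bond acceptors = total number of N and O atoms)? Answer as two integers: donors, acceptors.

3, 4

Donors: find every N or O and count the H atoms it carries.
  atom 1 (O): bond orders sum to 1 → 1 H
  atom 4 (N): bond orders sum to 1 → 2 H
  atom 7 (O): bond orders sum to 2 → 0 H
  atom 9 (N): bond orders sum to 3 → 0 H
Lipinski HBD = 3.
Acceptors: N atoms = 2, O atoms = 2 → HBA = 4.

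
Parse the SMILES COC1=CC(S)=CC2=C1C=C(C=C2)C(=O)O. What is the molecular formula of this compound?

Walk through each heavy atom and fill implicit hydrogens from standard valence (C 4, N 3, O 2, S 2, halogen 1):
  atom 1: C, bond orders sum to 1 (valence 4) → 3 H
  atom 2: O, bond orders sum to 2 (valence 2) → 0 H
  atom 3: C, bond orders sum to 4 (valence 4) → 0 H
  atom 4: C, bond orders sum to 3 (valence 4) → 1 H
  atom 5: C, bond orders sum to 4 (valence 4) → 0 H
  atom 6: S, bond orders sum to 1 (valence 2) → 1 H
  atom 7: C, bond orders sum to 3 (valence 4) → 1 H
  atom 8: C, bond orders sum to 4 (valence 4) → 0 H
  atom 9: C, bond orders sum to 4 (valence 4) → 0 H
  atom 10: C, bond orders sum to 3 (valence 4) → 1 H
  atom 11: C, bond orders sum to 4 (valence 4) → 0 H
  atom 12: C, bond orders sum to 3 (valence 4) → 1 H
  atom 13: C, bond orders sum to 3 (valence 4) → 1 H
  atom 14: C, bond orders sum to 4 (valence 4) → 0 H
  atom 15: O, bond orders sum to 2 (valence 2) → 0 H
  atom 16: O, bond orders sum to 1 (valence 2) → 1 H
Totals → C:12, H:10, O:3, S:1.
In Hill order: C12H10O3S.

C12H10O3S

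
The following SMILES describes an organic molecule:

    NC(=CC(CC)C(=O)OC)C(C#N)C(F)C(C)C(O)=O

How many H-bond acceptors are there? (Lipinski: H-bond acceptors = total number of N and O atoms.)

6

N atoms: 2; O atoms: 4.
Lipinski HBA = 2 + 4 = 6.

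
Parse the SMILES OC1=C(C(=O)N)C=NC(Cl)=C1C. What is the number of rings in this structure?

1

In SMILES, each pair of matching ring-closure digits denotes one ring-closing bond; the number of such bonds equals the number of independent rings.
Ring-closure bonds here: 1.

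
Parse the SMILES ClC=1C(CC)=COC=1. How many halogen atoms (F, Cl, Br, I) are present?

Halogen atoms appear at heavy-atom position 1 (1×Cl).
Halogen count: 1.

1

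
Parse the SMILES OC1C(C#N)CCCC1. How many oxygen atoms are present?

Scan the SMILES for O atoms (remember two-letter symbols like Cl and Br are single atoms).
Oxygen count: 1.

1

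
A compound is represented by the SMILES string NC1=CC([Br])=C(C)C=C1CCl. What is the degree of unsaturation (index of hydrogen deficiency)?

Molecular formula: C8H9BrClN.
DoU = (2C + 2 + N − H − X) / 2, where X is the halogen count and O/S are ignored.
    = (2·8 + 2 + 1 − 9 − 2) / 2 = 8 / 2 = 4.

4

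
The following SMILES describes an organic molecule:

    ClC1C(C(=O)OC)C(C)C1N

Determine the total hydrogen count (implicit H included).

Walk through each heavy atom and fill implicit hydrogens from standard valence (C 4, N 3, O 2, S 2, halogen 1):
  atom 1: Cl (halogen, monovalent) → 0 H
  atom 2: C, bond orders sum to 3 (valence 4) → 1 H
  atom 3: C, bond orders sum to 3 (valence 4) → 1 H
  atom 4: C, bond orders sum to 4 (valence 4) → 0 H
  atom 5: O, bond orders sum to 2 (valence 2) → 0 H
  atom 6: O, bond orders sum to 2 (valence 2) → 0 H
  atom 7: C, bond orders sum to 1 (valence 4) → 3 H
  atom 8: C, bond orders sum to 3 (valence 4) → 1 H
  atom 9: C, bond orders sum to 1 (valence 4) → 3 H
  atom 10: C, bond orders sum to 3 (valence 4) → 1 H
  atom 11: N, bond orders sum to 1 (valence 3) → 2 H
Total hydrogens: 12.

12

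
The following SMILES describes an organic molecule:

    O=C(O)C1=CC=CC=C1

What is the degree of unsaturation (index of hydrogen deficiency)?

5

Degree of unsaturation = (number of rings) + (number of π bonds).
Ring closures in the SMILES: 1.
π bonds: 4 double bonds (each 1 DoU) → 4 DoU from unsaturation.
Total DoU = 1 + 4 = 5.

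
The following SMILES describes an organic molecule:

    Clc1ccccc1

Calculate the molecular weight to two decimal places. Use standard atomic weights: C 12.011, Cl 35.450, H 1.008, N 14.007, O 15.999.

First, the molecular formula is C6H5Cl (counting implicit H from valence).
  C: 6 × 12.011 = 72.066
  Cl: 1 × 35.450 = 35.450
  H: 5 × 1.008 = 5.040
Sum: 6×12.011 + 1×35.450 + 5×1.008 = 112.556 → 112.56 g/mol.

112.56 g/mol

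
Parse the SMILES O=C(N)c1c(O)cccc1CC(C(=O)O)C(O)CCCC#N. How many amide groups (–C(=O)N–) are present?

The amide motif appears at heavy-atom position 2 in the SMILES.
Other groups present: 1 carboxylic acid, 2 hydroxyl, 1 nitrile.
Amide count: 1.

1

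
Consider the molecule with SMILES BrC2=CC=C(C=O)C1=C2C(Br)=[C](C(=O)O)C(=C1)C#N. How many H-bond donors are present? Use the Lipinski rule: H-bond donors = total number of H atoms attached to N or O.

Donors: find every N or O and count the H atoms it carries.
  atom 7 (O): bond orders sum to 2 → 0 H
  atom 14 (O): bond orders sum to 2 → 0 H
  atom 15 (O): bond orders sum to 1 → 1 H
  atom 19 (N): bond orders sum to 3 → 0 H
Lipinski HBD = 1.

1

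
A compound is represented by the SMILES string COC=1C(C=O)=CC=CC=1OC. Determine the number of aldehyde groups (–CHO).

The aldehyde motif appears at heavy-atom position 5 in the SMILES.
Other groups present: 2 ether.
Aldehyde count: 1.

1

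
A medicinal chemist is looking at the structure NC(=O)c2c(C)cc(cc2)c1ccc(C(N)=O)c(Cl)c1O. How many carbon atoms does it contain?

Count every carbon token in the SMILES (each C, including those in ring-closure positions and inside branches).
Carbon count: 15.

15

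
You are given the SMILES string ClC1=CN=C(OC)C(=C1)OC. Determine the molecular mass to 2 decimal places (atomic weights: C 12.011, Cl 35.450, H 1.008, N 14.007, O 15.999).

First, the molecular formula is C7H8ClNO2 (counting implicit H from valence).
  C: 7 × 12.011 = 84.077
  Cl: 1 × 35.450 = 35.450
  H: 8 × 1.008 = 8.064
  N: 1 × 14.007 = 14.007
  O: 2 × 15.999 = 31.998
Sum: 7×12.011 + 1×35.450 + 8×1.008 + 1×14.007 + 2×15.999 = 173.596 → 173.60 g/mol.

173.60 g/mol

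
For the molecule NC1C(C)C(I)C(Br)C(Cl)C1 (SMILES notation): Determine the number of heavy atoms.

Every atom symbol written in the SMILES (organic subset) is one heavy atom; implicit H are not written.
Heavy atoms by element → Br:1, C:7, Cl:1, I:1, N:1.
Total: 11.

11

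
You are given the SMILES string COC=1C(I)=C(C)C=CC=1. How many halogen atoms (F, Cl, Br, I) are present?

1

Halogen atoms appear at heavy-atom position 5 (1×I).
Other groups present: 1 ether.
Halogen count: 1.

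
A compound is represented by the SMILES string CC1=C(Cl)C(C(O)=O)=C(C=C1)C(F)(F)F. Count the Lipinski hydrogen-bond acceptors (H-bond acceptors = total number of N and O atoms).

2

N atoms: 0; O atoms: 2.
Lipinski HBA = 0 + 2 = 2.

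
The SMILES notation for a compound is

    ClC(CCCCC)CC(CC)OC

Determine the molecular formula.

Walk through each heavy atom and fill implicit hydrogens from standard valence (C 4, N 3, O 2, S 2, halogen 1):
  atom 1: Cl (halogen, monovalent) → 0 H
  atom 2: C, bond orders sum to 3 (valence 4) → 1 H
  atom 3: C, bond orders sum to 2 (valence 4) → 2 H
  atom 4: C, bond orders sum to 2 (valence 4) → 2 H
  atom 5: C, bond orders sum to 2 (valence 4) → 2 H
  atom 6: C, bond orders sum to 2 (valence 4) → 2 H
  atom 7: C, bond orders sum to 1 (valence 4) → 3 H
  atom 8: C, bond orders sum to 2 (valence 4) → 2 H
  atom 9: C, bond orders sum to 3 (valence 4) → 1 H
  atom 10: C, bond orders sum to 2 (valence 4) → 2 H
  atom 11: C, bond orders sum to 1 (valence 4) → 3 H
  atom 12: O, bond orders sum to 2 (valence 2) → 0 H
  atom 13: C, bond orders sum to 1 (valence 4) → 3 H
Totals → C:11, H:23, Cl:1, O:1.
In Hill order: C11H23ClO.

C11H23ClO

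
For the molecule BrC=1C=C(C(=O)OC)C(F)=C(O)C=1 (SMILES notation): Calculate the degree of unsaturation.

5

Molecular formula: C8H6BrFO3.
DoU = (2C + 2 + N − H − X) / 2, where X is the halogen count and O/S are ignored.
    = (2·8 + 2 + 0 − 6 − 2) / 2 = 10 / 2 = 5.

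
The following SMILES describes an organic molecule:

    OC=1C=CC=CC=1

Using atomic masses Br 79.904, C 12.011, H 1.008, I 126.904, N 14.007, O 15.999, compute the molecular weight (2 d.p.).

First, the molecular formula is C6H6O (counting implicit H from valence).
  C: 6 × 12.011 = 72.066
  H: 6 × 1.008 = 6.048
  O: 1 × 15.999 = 15.999
Sum: 6×12.011 + 6×1.008 + 1×15.999 = 94.113 → 94.11 g/mol.

94.11 g/mol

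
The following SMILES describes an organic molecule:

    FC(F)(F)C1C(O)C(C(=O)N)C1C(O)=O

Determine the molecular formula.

C7H8F3NO4

Walk through each heavy atom and fill implicit hydrogens from standard valence (C 4, N 3, O 2, S 2, halogen 1):
  atom 1: F (halogen, monovalent) → 0 H
  atom 2: C, bond orders sum to 4 (valence 4) → 0 H
  atom 3: F (halogen, monovalent) → 0 H
  atom 4: F (halogen, monovalent) → 0 H
  atom 5: C, bond orders sum to 3 (valence 4) → 1 H
  atom 6: C, bond orders sum to 3 (valence 4) → 1 H
  atom 7: O, bond orders sum to 1 (valence 2) → 1 H
  atom 8: C, bond orders sum to 3 (valence 4) → 1 H
  atom 9: C, bond orders sum to 4 (valence 4) → 0 H
  atom 10: O, bond orders sum to 2 (valence 2) → 0 H
  atom 11: N, bond orders sum to 1 (valence 3) → 2 H
  atom 12: C, bond orders sum to 3 (valence 4) → 1 H
  atom 13: C, bond orders sum to 4 (valence 4) → 0 H
  atom 14: O, bond orders sum to 1 (valence 2) → 1 H
  atom 15: O, bond orders sum to 2 (valence 2) → 0 H
Totals → C:7, H:8, F:3, N:1, O:4.
In Hill order: C7H8F3NO4.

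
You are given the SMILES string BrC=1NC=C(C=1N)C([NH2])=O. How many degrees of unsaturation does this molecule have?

4

Degree of unsaturation = (number of rings) + (number of π bonds).
Ring closures in the SMILES: 1.
π bonds: 3 double bonds (each 1 DoU) → 3 DoU from unsaturation.
Total DoU = 1 + 3 = 4.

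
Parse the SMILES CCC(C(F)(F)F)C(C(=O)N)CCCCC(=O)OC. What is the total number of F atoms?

Scan the SMILES for F atoms (remember two-letter symbols like Cl and Br are single atoms).
Fluorine count: 3.

3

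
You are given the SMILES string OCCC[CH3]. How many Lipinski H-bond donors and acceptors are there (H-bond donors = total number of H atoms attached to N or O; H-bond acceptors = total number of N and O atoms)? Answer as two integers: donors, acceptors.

Donors: find every N or O and count the H atoms it carries.
  atom 1 (O): bond orders sum to 1 → 1 H
Lipinski HBD = 1.
Acceptors: N atoms = 0, O atoms = 1 → HBA = 1.

1, 1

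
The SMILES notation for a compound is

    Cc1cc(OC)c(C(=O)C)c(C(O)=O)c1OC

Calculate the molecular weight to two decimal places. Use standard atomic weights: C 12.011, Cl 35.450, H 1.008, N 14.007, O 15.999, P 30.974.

238.24 g/mol

First, the molecular formula is C12H14O5 (counting implicit H from valence).
  C: 12 × 12.011 = 144.132
  H: 14 × 1.008 = 14.112
  O: 5 × 15.999 = 79.995
Sum: 12×12.011 + 14×1.008 + 5×15.999 = 238.239 → 238.24 g/mol.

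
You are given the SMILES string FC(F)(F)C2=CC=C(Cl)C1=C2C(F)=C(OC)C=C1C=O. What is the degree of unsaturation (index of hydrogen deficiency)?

8

Degree of unsaturation = (number of rings) + (number of π bonds).
Ring closures in the SMILES: 2.
π bonds: 6 double bonds (each 1 DoU) → 6 DoU from unsaturation.
Total DoU = 2 + 6 = 8.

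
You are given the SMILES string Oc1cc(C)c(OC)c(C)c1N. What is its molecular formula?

Walk through each heavy atom and fill implicit hydrogens from standard valence (C 4, N 3, O 2, S 2, halogen 1); for lowercase aromatic atoms, an aromatic c carries 1 H when it has two neighbours and 0 H with three, and aromatic n carries 0 H:
  atom 1: O, bond orders sum to 1 (valence 2) → 1 H
  atom 2: aromatic c, 3 neighbours → 0 H
  atom 3: aromatic c, 2 neighbours → 1 H
  atom 4: aromatic c, 3 neighbours → 0 H
  atom 5: C, bond orders sum to 1 (valence 4) → 3 H
  atom 6: aromatic c, 3 neighbours → 0 H
  atom 7: O, bond orders sum to 2 (valence 2) → 0 H
  atom 8: C, bond orders sum to 1 (valence 4) → 3 H
  atom 9: aromatic c, 3 neighbours → 0 H
  atom 10: C, bond orders sum to 1 (valence 4) → 3 H
  atom 11: aromatic c, 3 neighbours → 0 H
  atom 12: N, bond orders sum to 1 (valence 3) → 2 H
Totals → C:9, H:13, N:1, O:2.

C9H13NO2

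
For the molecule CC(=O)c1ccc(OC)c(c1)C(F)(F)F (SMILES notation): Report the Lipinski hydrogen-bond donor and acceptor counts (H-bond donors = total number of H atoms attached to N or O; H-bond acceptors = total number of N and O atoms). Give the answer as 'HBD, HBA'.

Donors: find every N or O and count the H atoms it carries.
  atom 3 (O): bond orders sum to 2 → 0 H
  atom 8 (O): bond orders sum to 2 → 0 H
Lipinski HBD = 0.
Acceptors: N atoms = 0, O atoms = 2 → HBA = 2.

0, 2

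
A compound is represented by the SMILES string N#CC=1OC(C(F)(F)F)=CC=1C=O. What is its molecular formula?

C7H2F3NO2

Walk through each heavy atom and fill implicit hydrogens from standard valence (C 4, N 3, O 2, S 2, halogen 1):
  atom 1: N, bond orders sum to 3 (valence 3) → 0 H
  atom 2: C, bond orders sum to 4 (valence 4) → 0 H
  atom 3: C, bond orders sum to 4 (valence 4) → 0 H
  atom 4: O, bond orders sum to 2 (valence 2) → 0 H
  atom 5: C, bond orders sum to 4 (valence 4) → 0 H
  atom 6: C, bond orders sum to 4 (valence 4) → 0 H
  atom 7: F (halogen, monovalent) → 0 H
  atom 8: F (halogen, monovalent) → 0 H
  atom 9: F (halogen, monovalent) → 0 H
  atom 10: C, bond orders sum to 3 (valence 4) → 1 H
  atom 11: C, bond orders sum to 4 (valence 4) → 0 H
  atom 12: C, bond orders sum to 3 (valence 4) → 1 H
  atom 13: O, bond orders sum to 2 (valence 2) → 0 H
Totals → C:7, H:2, F:3, N:1, O:2.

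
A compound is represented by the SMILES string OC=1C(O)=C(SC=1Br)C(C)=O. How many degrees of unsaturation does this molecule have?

Degree of unsaturation = (number of rings) + (number of π bonds).
Ring closures in the SMILES: 1.
π bonds: 3 double bonds (each 1 DoU) → 3 DoU from unsaturation.
Total DoU = 1 + 3 = 4.

4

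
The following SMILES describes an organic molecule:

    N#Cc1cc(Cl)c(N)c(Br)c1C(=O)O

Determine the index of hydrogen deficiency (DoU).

7

Molecular formula: C8H4BrClN2O2.
DoU = (2C + 2 + N − H − X) / 2, where X is the halogen count and O/S are ignored.
    = (2·8 + 2 + 2 − 4 − 2) / 2 = 14 / 2 = 7.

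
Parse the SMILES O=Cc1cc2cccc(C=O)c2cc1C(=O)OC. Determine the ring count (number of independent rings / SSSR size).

2

In SMILES, each pair of matching ring-closure digits denotes one ring-closing bond; the number of such bonds equals the number of independent rings.
Ring-closure bonds here: 2.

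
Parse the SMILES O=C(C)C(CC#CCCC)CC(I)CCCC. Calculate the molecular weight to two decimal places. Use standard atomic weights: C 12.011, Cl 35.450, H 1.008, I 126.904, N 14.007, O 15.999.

First, the molecular formula is C15H25IO (counting implicit H from valence).
  C: 15 × 12.011 = 180.165
  H: 25 × 1.008 = 25.200
  I: 1 × 126.904 = 126.904
  O: 1 × 15.999 = 15.999
Sum: 15×12.011 + 25×1.008 + 1×126.904 + 1×15.999 = 348.268 → 348.27 g/mol.

348.27 g/mol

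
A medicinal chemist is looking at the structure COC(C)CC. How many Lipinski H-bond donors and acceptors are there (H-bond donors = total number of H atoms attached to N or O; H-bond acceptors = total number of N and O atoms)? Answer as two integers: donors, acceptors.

Donors: find every N or O and count the H atoms it carries.
  atom 2 (O): bond orders sum to 2 → 0 H
Lipinski HBD = 0.
Acceptors: N atoms = 0, O atoms = 1 → HBA = 1.

0, 1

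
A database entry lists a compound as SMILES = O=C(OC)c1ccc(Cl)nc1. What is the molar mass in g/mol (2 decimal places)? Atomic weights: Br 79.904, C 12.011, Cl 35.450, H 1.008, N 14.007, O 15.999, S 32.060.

171.58 g/mol

First, the molecular formula is C7H6ClNO2 (counting implicit H from valence).
  C: 7 × 12.011 = 84.077
  Cl: 1 × 35.450 = 35.450
  H: 6 × 1.008 = 6.048
  N: 1 × 14.007 = 14.007
  O: 2 × 15.999 = 31.998
Sum: 7×12.011 + 1×35.450 + 6×1.008 + 1×14.007 + 2×15.999 = 171.580 → 171.58 g/mol.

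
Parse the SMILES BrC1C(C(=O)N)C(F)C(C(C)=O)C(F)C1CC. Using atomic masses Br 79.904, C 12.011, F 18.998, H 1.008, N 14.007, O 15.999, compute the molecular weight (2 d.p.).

312.15 g/mol

First, the molecular formula is C11H16BrF2NO2 (counting implicit H from valence).
  Br: 1 × 79.904 = 79.904
  C: 11 × 12.011 = 132.121
  F: 2 × 18.998 = 37.996
  H: 16 × 1.008 = 16.128
  N: 1 × 14.007 = 14.007
  O: 2 × 15.999 = 31.998
Sum: 1×79.904 + 11×12.011 + 2×18.998 + 16×1.008 + 1×14.007 + 2×15.999 = 312.154 → 312.15 g/mol.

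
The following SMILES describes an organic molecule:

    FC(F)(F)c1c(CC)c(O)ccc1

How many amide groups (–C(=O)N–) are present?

Scan the SMILES for the amide motif — none present.
Groups that are present: 1 hydroxyl.

0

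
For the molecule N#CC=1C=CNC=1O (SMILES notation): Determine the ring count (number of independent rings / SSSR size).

In SMILES, each pair of matching ring-closure digits denotes one ring-closing bond; the number of such bonds equals the number of independent rings.
Ring-closure bonds here: 1.

1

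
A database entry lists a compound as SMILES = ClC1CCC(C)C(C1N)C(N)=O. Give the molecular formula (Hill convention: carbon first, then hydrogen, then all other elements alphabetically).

C8H15ClN2O

Walk through each heavy atom and fill implicit hydrogens from standard valence (C 4, N 3, O 2, S 2, halogen 1):
  atom 1: Cl (halogen, monovalent) → 0 H
  atom 2: C, bond orders sum to 3 (valence 4) → 1 H
  atom 3: C, bond orders sum to 2 (valence 4) → 2 H
  atom 4: C, bond orders sum to 2 (valence 4) → 2 H
  atom 5: C, bond orders sum to 3 (valence 4) → 1 H
  atom 6: C, bond orders sum to 1 (valence 4) → 3 H
  atom 7: C, bond orders sum to 3 (valence 4) → 1 H
  atom 8: C, bond orders sum to 3 (valence 4) → 1 H
  atom 9: N, bond orders sum to 1 (valence 3) → 2 H
  atom 10: C, bond orders sum to 4 (valence 4) → 0 H
  atom 11: N, bond orders sum to 1 (valence 3) → 2 H
  atom 12: O, bond orders sum to 2 (valence 2) → 0 H
Totals → C:8, H:15, Cl:1, N:2, O:1.
In Hill order: C8H15ClN2O.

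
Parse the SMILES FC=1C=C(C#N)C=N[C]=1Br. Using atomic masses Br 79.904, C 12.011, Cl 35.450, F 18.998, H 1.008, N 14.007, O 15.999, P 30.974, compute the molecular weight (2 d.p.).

201.00 g/mol

First, the molecular formula is C6H2BrFN2 (counting implicit H from valence).
  Br: 1 × 79.904 = 79.904
  C: 6 × 12.011 = 72.066
  F: 1 × 18.998 = 18.998
  H: 2 × 1.008 = 2.016
  N: 2 × 14.007 = 28.014
Sum: 1×79.904 + 6×12.011 + 1×18.998 + 2×1.008 + 2×14.007 = 200.998 → 201.00 g/mol.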